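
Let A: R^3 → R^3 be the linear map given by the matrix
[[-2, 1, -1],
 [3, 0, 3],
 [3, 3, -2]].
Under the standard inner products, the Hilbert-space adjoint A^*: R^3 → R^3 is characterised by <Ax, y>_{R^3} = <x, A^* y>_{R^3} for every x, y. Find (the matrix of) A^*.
A^* = A^T =
[[-2, 3, 3],
 [1, 0, 3],
 [-1, 3, -2]]

For real matrices with standard dot products, the defining identity <Ax, y> = <x, A^* y> gives (Ax)^T y = x^T (A^*) y, i.e. x^T A^T y = x^T (A^*) y. Since this holds for all x, y, we must have A^* = A^T. Therefore
A^* =
[[-2, 3, 3],
 [1, 0, 3],
 [-1, 3, -2]].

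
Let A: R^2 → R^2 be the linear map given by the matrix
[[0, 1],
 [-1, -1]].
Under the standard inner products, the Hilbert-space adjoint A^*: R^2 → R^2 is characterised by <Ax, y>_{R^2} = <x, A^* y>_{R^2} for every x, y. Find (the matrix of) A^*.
A^* = A^T =
[[0, -1],
 [1, -1]]

For real matrices with standard dot products, the defining identity <Ax, y> = <x, A^* y> gives (Ax)^T y = x^T (A^*) y, i.e. x^T A^T y = x^T (A^*) y. Since this holds for all x, y, we must have A^* = A^T. Therefore
A^* =
[[0, -1],
 [1, -1]].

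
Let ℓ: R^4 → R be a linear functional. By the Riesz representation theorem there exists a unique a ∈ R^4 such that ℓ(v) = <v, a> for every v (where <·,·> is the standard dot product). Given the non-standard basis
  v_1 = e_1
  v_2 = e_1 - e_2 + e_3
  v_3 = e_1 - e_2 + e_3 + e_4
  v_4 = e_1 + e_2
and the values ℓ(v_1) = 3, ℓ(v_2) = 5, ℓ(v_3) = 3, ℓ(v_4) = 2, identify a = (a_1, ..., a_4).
a = (3, -1, 1, -2)

Write a = (a_1, ..., a_4) in the standard basis. For each basis vector v_i, ℓ(v_i) = <v_i, a> is a linear equation in the a_j's. Collect the n equations into a matrix system V a = ℓ, where row i of V is v_i (expressed in the standard basis). Since V is invertible (lower-triangular with 1s on the diagonal, up to permutation), solve by back-substitution:
  V =
[[1, 0, 0, 0],
 [1, -1, 1, 0],
 [1, -1, 1, 1],
 [1, 1, 0, 0]]
  V a = (3, 5, 3, 2)
Solving gives a = (3, -1, 1, -2).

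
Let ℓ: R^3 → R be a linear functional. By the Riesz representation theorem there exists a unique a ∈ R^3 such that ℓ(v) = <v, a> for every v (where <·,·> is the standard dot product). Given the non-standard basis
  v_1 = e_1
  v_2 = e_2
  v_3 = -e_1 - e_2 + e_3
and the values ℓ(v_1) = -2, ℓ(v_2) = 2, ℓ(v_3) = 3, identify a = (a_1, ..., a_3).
a = (-2, 2, 3)

Write a = (a_1, ..., a_3) in the standard basis. For each basis vector v_i, ℓ(v_i) = <v_i, a> is a linear equation in the a_j's. Collect the n equations into a matrix system V a = ℓ, where row i of V is v_i (expressed in the standard basis). Since V is invertible (lower-triangular with 1s on the diagonal, up to permutation), solve by back-substitution:
  V =
[[1, 0, 0],
 [0, 1, 0],
 [-1, -1, 1]]
  V a = (-2, 2, 3)
Solving gives a = (-2, 2, 3).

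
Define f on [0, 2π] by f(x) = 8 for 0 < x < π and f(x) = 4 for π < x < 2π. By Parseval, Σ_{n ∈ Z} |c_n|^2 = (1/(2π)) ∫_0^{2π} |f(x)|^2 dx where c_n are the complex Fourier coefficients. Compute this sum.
Σ |c_n|^2 = 40

Parseval equates the L^2 energy of f (normalised by 1/(2π)) with the ℓ^2 sum of its Fourier coefficients: (1/(2π)) ∫_0^{2π} |f|^2 = Σ |c_n|^2.
Compute the left side: (1/(2π)) [∫_0^π 8^2 dx + ∫_π^{2π} 4^2 dx] = (1/(2π)) · (64π + 16π) = (64 + 16)/2 = 40.
So Σ_{n ∈ Z} |c_n|^2 = 40.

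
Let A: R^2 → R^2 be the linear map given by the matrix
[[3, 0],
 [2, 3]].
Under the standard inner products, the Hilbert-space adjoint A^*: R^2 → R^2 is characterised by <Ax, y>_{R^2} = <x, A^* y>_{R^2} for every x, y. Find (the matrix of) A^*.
A^* = A^T =
[[3, 2],
 [0, 3]]

For real matrices with standard dot products, the defining identity <Ax, y> = <x, A^* y> gives (Ax)^T y = x^T (A^*) y, i.e. x^T A^T y = x^T (A^*) y. Since this holds for all x, y, we must have A^* = A^T. Therefore
A^* =
[[3, 2],
 [0, 3]].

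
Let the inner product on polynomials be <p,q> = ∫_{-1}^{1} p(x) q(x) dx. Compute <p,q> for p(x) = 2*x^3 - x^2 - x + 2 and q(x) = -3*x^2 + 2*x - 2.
<p,q> = -46/5

Expand the product: p(x)·q(x) = -6*x^5 + 7*x^4 - 3*x^3 - 6*x^2 + 6*x - 4.
∫_{-1}^{1} of each monomial x^k gives [2/(k+1) if k even, 0 if k odd]. Integrating term-by-term (or equivalently evaluating the antiderivative F(x) = -x^6 + 7*x^5/5 - 3*x^4/4 - 2*x^3 + 3*x^2 - 4*x at the endpoints):
  F(1) − F(−1) = -67/20 − (117/20) = -46/5.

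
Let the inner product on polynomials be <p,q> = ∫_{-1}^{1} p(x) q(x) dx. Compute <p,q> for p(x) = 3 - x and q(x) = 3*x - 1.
<p,q> = -8

Expand the product: p(x)·q(x) = -3*x^2 + 10*x - 3.
∫_{-1}^{1} of each monomial x^k gives [2/(k+1) if k even, 0 if k odd]. Integrating term-by-term (or equivalently evaluating the antiderivative F(x) = -x^3 + 5*x^2 - 3*x at the endpoints):
  F(1) − F(−1) = 1 − (9) = -8.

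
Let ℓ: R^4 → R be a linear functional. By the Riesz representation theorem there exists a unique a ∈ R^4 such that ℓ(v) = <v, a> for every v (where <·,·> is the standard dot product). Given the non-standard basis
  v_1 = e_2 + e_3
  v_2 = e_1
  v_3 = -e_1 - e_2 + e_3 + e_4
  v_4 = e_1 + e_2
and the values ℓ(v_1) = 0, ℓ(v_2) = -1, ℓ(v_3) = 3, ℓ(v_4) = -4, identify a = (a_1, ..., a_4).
a = (-1, -3, 3, -4)

Write a = (a_1, ..., a_4) in the standard basis. For each basis vector v_i, ℓ(v_i) = <v_i, a> is a linear equation in the a_j's. Collect the n equations into a matrix system V a = ℓ, where row i of V is v_i (expressed in the standard basis). Since V is invertible (lower-triangular with 1s on the diagonal, up to permutation), solve by back-substitution:
  V =
[[0, 1, 1, 0],
 [1, 0, 0, 0],
 [-1, -1, 1, 1],
 [1, 1, 0, 0]]
  V a = (0, -1, 3, -4)
Solving gives a = (-1, -3, 3, -4).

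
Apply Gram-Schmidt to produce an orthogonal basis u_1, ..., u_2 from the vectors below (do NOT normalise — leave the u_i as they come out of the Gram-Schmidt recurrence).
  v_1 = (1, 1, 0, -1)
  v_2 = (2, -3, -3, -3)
Orthogonal basis:
  u_1 = (1, 1, 0, -1)
  u_2 = (4/3, -11/3, -3, -7/3)

Apply the Gram-Schmidt recurrence
  u_1 = v_1
  u_i = v_i − Σ_{j<i} ((v_i · u_j) / (u_j · u_j)) · u_j.

Step by step this gives:
  u_1 = (1, 1, 0, -1)
  u_2 = (4/3, -11/3, -3, -7/3)

Orthogonality check:
  u_2 · u_1 = 0 (should be 0)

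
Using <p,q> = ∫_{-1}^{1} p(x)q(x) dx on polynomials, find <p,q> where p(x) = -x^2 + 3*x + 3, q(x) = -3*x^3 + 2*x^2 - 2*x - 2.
<p,q> = -226/15

Expand the product: p(x)·q(x) = 3*x^5 - 11*x^4 - x^3 + 2*x^2 - 12*x - 6.
∫_{-1}^{1} of each monomial x^k gives [2/(k+1) if k even, 0 if k odd]. Integrating term-by-term (or equivalently evaluating the antiderivative F(x) = x^6/2 - 11*x^5/5 - x^4/4 + 2*x^3/3 - 6*x^2 - 6*x at the endpoints):
  F(1) − F(−1) = -797/60 − (107/60) = -226/15.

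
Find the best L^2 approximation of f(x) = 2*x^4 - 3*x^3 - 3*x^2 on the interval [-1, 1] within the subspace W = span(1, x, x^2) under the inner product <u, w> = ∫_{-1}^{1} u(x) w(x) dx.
g(x) = -9*x^2/7 - 9*x/5 - 6/35

The best approximation g ∈ W is the orthogonal projection of f onto W. Writing g = a_0 + a_1 x + a_2 x^2, the coefficients solve the normal equations G · a = b where
  G_{ij} = <φ_i, φ_j> and b_i = <f, φ_i>, with φ_0 = 1, φ_1 = x, φ_2 = x^2.
G =
  [2, 0, 2/3]
  [0, 2/3, 0]
  [2/3, 0, 2/5],
b = (-6/5, -6/5, -22/35).
Solving gives a_0 = -6/35, a_1 = -9/5, a_2 = -9/7, so
  g(x) = -9*x^2/7 - 9*x/5 - 6/35.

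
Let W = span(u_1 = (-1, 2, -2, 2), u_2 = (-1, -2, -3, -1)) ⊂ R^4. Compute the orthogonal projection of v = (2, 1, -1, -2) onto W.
proj_W(v) = (8/97, -46/97, 17/194, -77/194)

Set up U = [u_1 | ... | u_2] ∈ R^(4×2). The projector onto W = col(U) is P = U (U^T U)^(-1) U^T.
Compute U^T U =
  [13, 1]
  [1, 15],
and U^T v = (-2, 1).
Solve U^T U · c = U^T v for the coefficients: c = (-31/194, 15/194). The projection is proj_W(v) = U c.
Check: (v - proj_W(v)) · u_1 = 0  (should be 0).
Check: (v - proj_W(v)) · u_2 = 0  (should be 0).
Result: proj_W(v) = (8/97, -46/97, 17/194, -77/194).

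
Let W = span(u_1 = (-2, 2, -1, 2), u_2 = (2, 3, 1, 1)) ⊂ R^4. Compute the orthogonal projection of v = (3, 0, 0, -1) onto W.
proj_W(v) = (224/93, -1/62, 112/93, -181/186)

Set up U = [u_1 | ... | u_2] ∈ R^(4×2). The projector onto W = col(U) is P = U (U^T U)^(-1) U^T.
Compute U^T U =
  [13, 3]
  [3, 15],
and U^T v = (-8, 5).
Solve U^T U · c = U^T v for the coefficients: c = (-45/62, 89/186). The projection is proj_W(v) = U c.
Check: (v - proj_W(v)) · u_1 = 0  (should be 0).
Check: (v - proj_W(v)) · u_2 = 0  (should be 0).
Result: proj_W(v) = (224/93, -1/62, 112/93, -181/186).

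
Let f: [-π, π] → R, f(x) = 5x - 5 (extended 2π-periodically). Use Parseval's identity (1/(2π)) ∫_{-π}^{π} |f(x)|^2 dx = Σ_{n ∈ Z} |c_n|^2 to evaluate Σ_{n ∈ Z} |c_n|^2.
Σ |c_n|^2 = 25π^2/3 + 25

Expand and integrate term by term over [-π, π]:
  ∫ (5x)^2 dx = 25·(2π^3/3); ∫ 2·5·(-5)·x dx = 0 (odd integrand); ∫ (-5)^2 dx = 25·2π.
So (1/(2π)) ∫_{-π}^{π} (5x - 5)^2 dx = 25π^2/3 + 25 = 25π^2/3 + 25.
Parseval ⇒ Σ |c_n|^2 = 25π^2/3 + 25.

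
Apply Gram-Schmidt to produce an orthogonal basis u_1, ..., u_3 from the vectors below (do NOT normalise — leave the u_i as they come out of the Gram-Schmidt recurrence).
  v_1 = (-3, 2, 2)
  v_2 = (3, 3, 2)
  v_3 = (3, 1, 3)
Orthogonal basis:
  u_1 = (-3, 2, 2)
  u_2 = (54/17, 49/17, 32/17)
  u_3 = (78/373, -468/373, 585/373)

Apply the Gram-Schmidt recurrence
  u_1 = v_1
  u_i = v_i − Σ_{j<i} ((v_i · u_j) / (u_j · u_j)) · u_j.

Step by step this gives:
  u_1 = (-3, 2, 2)
  u_2 = (54/17, 49/17, 32/17)
  u_3 = (78/373, -468/373, 585/373)

Orthogonality check:
  u_2 · u_1 = 0 (should be 0)
  u_3 · u_1 = 0 (should be 0)
  u_3 · u_2 = 0 (should be 0)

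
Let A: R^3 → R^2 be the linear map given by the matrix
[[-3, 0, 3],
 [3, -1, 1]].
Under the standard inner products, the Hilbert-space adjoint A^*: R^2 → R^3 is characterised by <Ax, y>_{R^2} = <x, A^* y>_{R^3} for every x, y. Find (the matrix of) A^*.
A^* = A^T =
[[-3, 3],
 [0, -1],
 [3, 1]]

For real matrices with standard dot products, the defining identity <Ax, y> = <x, A^* y> gives (Ax)^T y = x^T (A^*) y, i.e. x^T A^T y = x^T (A^*) y. Since this holds for all x, y, we must have A^* = A^T. Therefore
A^* =
[[-3, 3],
 [0, -1],
 [3, 1]].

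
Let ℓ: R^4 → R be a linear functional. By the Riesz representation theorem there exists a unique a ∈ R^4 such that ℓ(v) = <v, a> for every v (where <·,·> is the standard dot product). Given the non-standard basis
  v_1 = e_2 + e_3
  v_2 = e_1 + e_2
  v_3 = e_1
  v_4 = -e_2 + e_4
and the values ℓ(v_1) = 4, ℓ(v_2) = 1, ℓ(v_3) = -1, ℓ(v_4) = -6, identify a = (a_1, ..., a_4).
a = (-1, 2, 2, -4)

Write a = (a_1, ..., a_4) in the standard basis. For each basis vector v_i, ℓ(v_i) = <v_i, a> is a linear equation in the a_j's. Collect the n equations into a matrix system V a = ℓ, where row i of V is v_i (expressed in the standard basis). Since V is invertible (lower-triangular with 1s on the diagonal, up to permutation), solve by back-substitution:
  V =
[[0, 1, 1, 0],
 [1, 1, 0, 0],
 [1, 0, 0, 0],
 [0, -1, 0, 1]]
  V a = (4, 1, -1, -6)
Solving gives a = (-1, 2, 2, -4).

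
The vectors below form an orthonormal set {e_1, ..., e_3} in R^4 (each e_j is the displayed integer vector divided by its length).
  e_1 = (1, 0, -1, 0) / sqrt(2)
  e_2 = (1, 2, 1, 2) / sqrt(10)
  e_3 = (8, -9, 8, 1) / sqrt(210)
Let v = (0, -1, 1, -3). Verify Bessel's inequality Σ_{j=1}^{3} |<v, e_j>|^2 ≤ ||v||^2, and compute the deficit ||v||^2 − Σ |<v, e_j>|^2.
Σ |<v, e_j>|^2 = 19/3; ||v||^2 = 11; deficit = 14/3

Write each e_j = u_j / sqrt(<u_j, u_j>) where u_j is the displayed integer vector. Then <v, e_j> = <v, u_j> / sqrt(<u_j, u_j>), so |<v, e_j>|^2 = <v, u_j>^2 / <u_j, u_j>.
Coefficients: <v, e_1> = -1/sqrt(2), <v, e_2> = -7/sqrt(10), <v, e_3> = 14/sqrt(210).
Square and sum: Σ |<v, e_j>|^2 = 19/3.
Compute ||v||^2 = v·v = 11.
Deficit = 11 − 19/3 = 14/3 ≥ 0, confirming Bessel's inequality. (The deficit equals ||v − Σ <v,e_j> e_j||^2, the squared distance from v to span{e_j}.)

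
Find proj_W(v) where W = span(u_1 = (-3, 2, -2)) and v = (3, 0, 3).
proj_W(v) = (45/17, -30/17, 30/17)

Set up U = [u_1 | ... | u_1] ∈ R^(3×1). The projector onto W = col(U) is P = U (U^T U)^(-1) U^T.
Compute U^T U =
  [17],
and U^T v = (-15).
Solve U^T U · c = U^T v for the coefficients: c = (-15/17). The projection is proj_W(v) = U c.
Check: (v - proj_W(v)) · u_1 = 0  (should be 0).
Result: proj_W(v) = (45/17, -30/17, 30/17).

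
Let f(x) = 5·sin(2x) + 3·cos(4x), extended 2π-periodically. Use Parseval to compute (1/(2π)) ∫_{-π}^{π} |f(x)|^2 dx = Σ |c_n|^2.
Σ |c_n|^2 = 17

Expand |f|^2 and use orthogonality of {sin(nx), cos(mx)} on [-π, π]:
  ∫_{-π}^{π} sin(nx)^2 dx = π, ∫ cos(mx)^2 dx = π, and cross terms integrate to 0.
So ∫_{-π}^{π} f(x)^2 dx = 5^2 · π + 3^2 · π = (25 + 9)π.
Divide by 2π: (25 + 9)/2 = 17.
By Parseval, this equals Σ |c_n|^2.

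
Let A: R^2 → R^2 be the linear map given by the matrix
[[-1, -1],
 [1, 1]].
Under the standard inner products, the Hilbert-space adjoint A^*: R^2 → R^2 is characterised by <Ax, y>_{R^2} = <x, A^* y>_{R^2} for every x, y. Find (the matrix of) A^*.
A^* = A^T =
[[-1, 1],
 [-1, 1]]

For real matrices with standard dot products, the defining identity <Ax, y> = <x, A^* y> gives (Ax)^T y = x^T (A^*) y, i.e. x^T A^T y = x^T (A^*) y. Since this holds for all x, y, we must have A^* = A^T. Therefore
A^* =
[[-1, 1],
 [-1, 1]].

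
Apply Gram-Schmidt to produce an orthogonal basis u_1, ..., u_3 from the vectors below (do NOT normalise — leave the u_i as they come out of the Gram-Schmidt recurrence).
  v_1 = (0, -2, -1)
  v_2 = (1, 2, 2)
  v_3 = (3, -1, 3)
Orthogonal basis:
  u_1 = (0, -2, -1)
  u_2 = (1, -2/5, 4/5)
  u_3 = (-2/9, -1/9, 2/9)

Apply the Gram-Schmidt recurrence
  u_1 = v_1
  u_i = v_i − Σ_{j<i} ((v_i · u_j) / (u_j · u_j)) · u_j.

Step by step this gives:
  u_1 = (0, -2, -1)
  u_2 = (1, -2/5, 4/5)
  u_3 = (-2/9, -1/9, 2/9)

Orthogonality check:
  u_2 · u_1 = 0 (should be 0)
  u_3 · u_1 = 0 (should be 0)
  u_3 · u_2 = 0 (should be 0)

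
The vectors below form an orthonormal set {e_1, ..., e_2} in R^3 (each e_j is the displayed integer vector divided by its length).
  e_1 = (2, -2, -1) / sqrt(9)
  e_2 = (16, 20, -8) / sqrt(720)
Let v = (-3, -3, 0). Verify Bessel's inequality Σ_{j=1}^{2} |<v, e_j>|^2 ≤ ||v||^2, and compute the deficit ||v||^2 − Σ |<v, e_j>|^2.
Σ |<v, e_j>|^2 = 81/5; ||v||^2 = 18; deficit = 9/5

Write each e_j = u_j / sqrt(<u_j, u_j>) where u_j is the displayed integer vector. Then <v, e_j> = <v, u_j> / sqrt(<u_j, u_j>), so |<v, e_j>|^2 = <v, u_j>^2 / <u_j, u_j>.
Coefficients: <v, e_1> = 0/sqrt(9), <v, e_2> = -108/sqrt(720).
Square and sum: Σ |<v, e_j>|^2 = 81/5.
Compute ||v||^2 = v·v = 18.
Deficit = 18 − 81/5 = 9/5 ≥ 0, confirming Bessel's inequality. (The deficit equals ||v − Σ <v,e_j> e_j||^2, the squared distance from v to span{e_j}.)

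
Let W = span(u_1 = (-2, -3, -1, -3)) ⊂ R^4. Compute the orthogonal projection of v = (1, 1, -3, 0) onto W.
proj_W(v) = (4/23, 6/23, 2/23, 6/23)

Set up U = [u_1 | ... | u_1] ∈ R^(4×1). The projector onto W = col(U) is P = U (U^T U)^(-1) U^T.
Compute U^T U =
  [23],
and U^T v = (-2).
Solve U^T U · c = U^T v for the coefficients: c = (-2/23). The projection is proj_W(v) = U c.
Check: (v - proj_W(v)) · u_1 = 0  (should be 0).
Result: proj_W(v) = (4/23, 6/23, 2/23, 6/23).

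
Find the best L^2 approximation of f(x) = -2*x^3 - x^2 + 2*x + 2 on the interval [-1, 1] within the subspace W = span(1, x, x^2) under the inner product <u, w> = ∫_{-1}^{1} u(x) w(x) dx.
g(x) = -x^2 + 4*x/5 + 2

The best approximation g ∈ W is the orthogonal projection of f onto W. Writing g = a_0 + a_1 x + a_2 x^2, the coefficients solve the normal equations G · a = b where
  G_{ij} = <φ_i, φ_j> and b_i = <f, φ_i>, with φ_0 = 1, φ_1 = x, φ_2 = x^2.
G =
  [2, 0, 2/3]
  [0, 2/3, 0]
  [2/3, 0, 2/5],
b = (10/3, 8/15, 14/15).
Solving gives a_0 = 2, a_1 = 4/5, a_2 = -1, so
  g(x) = -x^2 + 4*x/5 + 2.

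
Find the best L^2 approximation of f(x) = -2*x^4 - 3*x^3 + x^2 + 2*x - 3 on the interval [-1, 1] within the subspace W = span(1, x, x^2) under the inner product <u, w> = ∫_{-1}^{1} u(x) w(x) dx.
g(x) = -5*x^2/7 + x/5 - 99/35

The best approximation g ∈ W is the orthogonal projection of f onto W. Writing g = a_0 + a_1 x + a_2 x^2, the coefficients solve the normal equations G · a = b where
  G_{ij} = <φ_i, φ_j> and b_i = <f, φ_i>, with φ_0 = 1, φ_1 = x, φ_2 = x^2.
G =
  [2, 0, 2/3]
  [0, 2/3, 0]
  [2/3, 0, 2/5],
b = (-92/15, 2/15, -76/35).
Solving gives a_0 = -99/35, a_1 = 1/5, a_2 = -5/7, so
  g(x) = -5*x^2/7 + x/5 - 99/35.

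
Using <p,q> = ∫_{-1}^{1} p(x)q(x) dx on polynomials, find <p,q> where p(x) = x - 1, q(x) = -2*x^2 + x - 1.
<p,q> = 4

Expand the product: p(x)·q(x) = -2*x^3 + 3*x^2 - 2*x + 1.
∫_{-1}^{1} of each monomial x^k gives [2/(k+1) if k even, 0 if k odd]. Integrating term-by-term (or equivalently evaluating the antiderivative F(x) = -x^4/2 + x^3 - x^2 + x at the endpoints):
  F(1) − F(−1) = 1/2 − (-7/2) = 4.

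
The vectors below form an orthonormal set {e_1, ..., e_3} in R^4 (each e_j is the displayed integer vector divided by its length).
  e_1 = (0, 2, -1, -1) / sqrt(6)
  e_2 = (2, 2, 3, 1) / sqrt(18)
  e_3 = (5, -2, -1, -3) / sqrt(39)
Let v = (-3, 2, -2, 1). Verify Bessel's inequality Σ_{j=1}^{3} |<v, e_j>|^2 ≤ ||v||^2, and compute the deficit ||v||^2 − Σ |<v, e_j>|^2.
Σ |<v, e_j>|^2 = 2006/117; ||v||^2 = 18; deficit = 100/117

Write each e_j = u_j / sqrt(<u_j, u_j>) where u_j is the displayed integer vector. Then <v, e_j> = <v, u_j> / sqrt(<u_j, u_j>), so |<v, e_j>|^2 = <v, u_j>^2 / <u_j, u_j>.
Coefficients: <v, e_1> = 5/sqrt(6), <v, e_2> = -7/sqrt(18), <v, e_3> = -20/sqrt(39).
Square and sum: Σ |<v, e_j>|^2 = 2006/117.
Compute ||v||^2 = v·v = 18.
Deficit = 18 − 2006/117 = 100/117 ≥ 0, confirming Bessel's inequality. (The deficit equals ||v − Σ <v,e_j> e_j||^2, the squared distance from v to span{e_j}.)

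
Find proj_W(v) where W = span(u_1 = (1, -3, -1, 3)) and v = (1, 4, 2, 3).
proj_W(v) = (-1/5, 3/5, 1/5, -3/5)

Set up U = [u_1 | ... | u_1] ∈ R^(4×1). The projector onto W = col(U) is P = U (U^T U)^(-1) U^T.
Compute U^T U =
  [20],
and U^T v = (-4).
Solve U^T U · c = U^T v for the coefficients: c = (-1/5). The projection is proj_W(v) = U c.
Check: (v - proj_W(v)) · u_1 = 0  (should be 0).
Result: proj_W(v) = (-1/5, 3/5, 1/5, -3/5).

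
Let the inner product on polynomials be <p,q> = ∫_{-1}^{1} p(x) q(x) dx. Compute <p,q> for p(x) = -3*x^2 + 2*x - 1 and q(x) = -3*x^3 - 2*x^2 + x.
<p,q> = 8/3

Expand the product: p(x)·q(x) = 9*x^5 - 4*x^3 + 4*x^2 - x.
∫_{-1}^{1} of each monomial x^k gives [2/(k+1) if k even, 0 if k odd]. Integrating term-by-term (or equivalently evaluating the antiderivative F(x) = 3*x^6/2 - x^4 + 4*x^3/3 - x^2/2 at the endpoints):
  F(1) − F(−1) = 4/3 − (-4/3) = 8/3.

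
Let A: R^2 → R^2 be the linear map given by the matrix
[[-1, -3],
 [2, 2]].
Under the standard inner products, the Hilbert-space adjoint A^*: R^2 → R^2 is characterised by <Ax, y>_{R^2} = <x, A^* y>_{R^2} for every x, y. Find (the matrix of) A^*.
A^* = A^T =
[[-1, 2],
 [-3, 2]]

For real matrices with standard dot products, the defining identity <Ax, y> = <x, A^* y> gives (Ax)^T y = x^T (A^*) y, i.e. x^T A^T y = x^T (A^*) y. Since this holds for all x, y, we must have A^* = A^T. Therefore
A^* =
[[-1, 2],
 [-3, 2]].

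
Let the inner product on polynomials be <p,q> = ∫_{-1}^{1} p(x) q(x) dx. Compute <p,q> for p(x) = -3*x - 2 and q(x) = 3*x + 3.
<p,q> = -18

Expand the product: p(x)·q(x) = -9*x^2 - 15*x - 6.
∫_{-1}^{1} of each monomial x^k gives [2/(k+1) if k even, 0 if k odd]. Integrating term-by-term (or equivalently evaluating the antiderivative F(x) = -3*x^3 - 15*x^2/2 - 6*x at the endpoints):
  F(1) − F(−1) = -33/2 − (3/2) = -18.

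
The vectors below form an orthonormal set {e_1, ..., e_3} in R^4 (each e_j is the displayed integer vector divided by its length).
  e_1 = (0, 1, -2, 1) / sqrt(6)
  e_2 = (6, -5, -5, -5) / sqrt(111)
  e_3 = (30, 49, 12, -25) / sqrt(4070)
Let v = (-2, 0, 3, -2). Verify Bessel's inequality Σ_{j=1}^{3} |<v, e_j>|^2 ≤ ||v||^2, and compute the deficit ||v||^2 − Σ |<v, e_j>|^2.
Σ |<v, e_j>|^2 = 739/55; ||v||^2 = 17; deficit = 196/55

Write each e_j = u_j / sqrt(<u_j, u_j>) where u_j is the displayed integer vector. Then <v, e_j> = <v, u_j> / sqrt(<u_j, u_j>), so |<v, e_j>|^2 = <v, u_j>^2 / <u_j, u_j>.
Coefficients: <v, e_1> = -8/sqrt(6), <v, e_2> = -17/sqrt(111), <v, e_3> = 26/sqrt(4070).
Square and sum: Σ |<v, e_j>|^2 = 739/55.
Compute ||v||^2 = v·v = 17.
Deficit = 17 − 739/55 = 196/55 ≥ 0, confirming Bessel's inequality. (The deficit equals ||v − Σ <v,e_j> e_j||^2, the squared distance from v to span{e_j}.)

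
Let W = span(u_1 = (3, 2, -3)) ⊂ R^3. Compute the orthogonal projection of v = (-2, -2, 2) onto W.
proj_W(v) = (-24/11, -16/11, 24/11)

Set up U = [u_1 | ... | u_1] ∈ R^(3×1). The projector onto W = col(U) is P = U (U^T U)^(-1) U^T.
Compute U^T U =
  [22],
and U^T v = (-16).
Solve U^T U · c = U^T v for the coefficients: c = (-8/11). The projection is proj_W(v) = U c.
Check: (v - proj_W(v)) · u_1 = 0  (should be 0).
Result: proj_W(v) = (-24/11, -16/11, 24/11).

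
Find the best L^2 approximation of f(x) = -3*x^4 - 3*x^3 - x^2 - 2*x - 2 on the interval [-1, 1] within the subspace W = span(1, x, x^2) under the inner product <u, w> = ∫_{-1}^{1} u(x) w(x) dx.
g(x) = -25*x^2/7 - 19*x/5 - 61/35

The best approximation g ∈ W is the orthogonal projection of f onto W. Writing g = a_0 + a_1 x + a_2 x^2, the coefficients solve the normal equations G · a = b where
  G_{ij} = <φ_i, φ_j> and b_i = <f, φ_i>, with φ_0 = 1, φ_1 = x, φ_2 = x^2.
G =
  [2, 0, 2/3]
  [0, 2/3, 0]
  [2/3, 0, 2/5],
b = (-88/15, -38/15, -272/105).
Solving gives a_0 = -61/35, a_1 = -19/5, a_2 = -25/7, so
  g(x) = -25*x^2/7 - 19*x/5 - 61/35.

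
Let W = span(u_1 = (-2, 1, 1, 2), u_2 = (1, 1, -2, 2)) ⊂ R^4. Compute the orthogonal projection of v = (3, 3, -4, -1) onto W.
proj_W(v) = (37/11, 3/11, -40/11, 6/11)

Set up U = [u_1 | ... | u_2] ∈ R^(4×2). The projector onto W = col(U) is P = U (U^T U)^(-1) U^T.
Compute U^T U =
  [10, 1]
  [1, 10],
and U^T v = (-9, 12).
Solve U^T U · c = U^T v for the coefficients: c = (-34/33, 43/33). The projection is proj_W(v) = U c.
Check: (v - proj_W(v)) · u_1 = 0  (should be 0).
Check: (v - proj_W(v)) · u_2 = 0  (should be 0).
Result: proj_W(v) = (37/11, 3/11, -40/11, 6/11).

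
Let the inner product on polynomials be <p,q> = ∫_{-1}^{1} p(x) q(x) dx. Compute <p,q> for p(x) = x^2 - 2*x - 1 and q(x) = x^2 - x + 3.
<p,q> = -44/15

Expand the product: p(x)·q(x) = x^4 - 3*x^3 + 4*x^2 - 5*x - 3.
∫_{-1}^{1} of each monomial x^k gives [2/(k+1) if k even, 0 if k odd]. Integrating term-by-term (or equivalently evaluating the antiderivative F(x) = x^5/5 - 3*x^4/4 + 4*x^3/3 - 5*x^2/2 - 3*x at the endpoints):
  F(1) − F(−1) = -283/60 − (-107/60) = -44/15.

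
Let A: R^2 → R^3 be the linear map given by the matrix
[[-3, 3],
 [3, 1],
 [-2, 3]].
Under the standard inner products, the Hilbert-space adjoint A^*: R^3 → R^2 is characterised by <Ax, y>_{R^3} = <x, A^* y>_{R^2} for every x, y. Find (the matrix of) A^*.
A^* = A^T =
[[-3, 3, -2],
 [3, 1, 3]]

For real matrices with standard dot products, the defining identity <Ax, y> = <x, A^* y> gives (Ax)^T y = x^T (A^*) y, i.e. x^T A^T y = x^T (A^*) y. Since this holds for all x, y, we must have A^* = A^T. Therefore
A^* =
[[-3, 3, -2],
 [3, 1, 3]].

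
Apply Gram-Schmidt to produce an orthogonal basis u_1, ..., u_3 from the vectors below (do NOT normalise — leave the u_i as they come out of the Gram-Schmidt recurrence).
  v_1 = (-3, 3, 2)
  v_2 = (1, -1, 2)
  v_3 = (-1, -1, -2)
Orthogonal basis:
  u_1 = (-3, 3, 2)
  u_2 = (8/11, -8/11, 24/11)
  u_3 = (-1, -1, 0)

Apply the Gram-Schmidt recurrence
  u_1 = v_1
  u_i = v_i − Σ_{j<i} ((v_i · u_j) / (u_j · u_j)) · u_j.

Step by step this gives:
  u_1 = (-3, 3, 2)
  u_2 = (8/11, -8/11, 24/11)
  u_3 = (-1, -1, 0)

Orthogonality check:
  u_2 · u_1 = 0 (should be 0)
  u_3 · u_1 = 0 (should be 0)
  u_3 · u_2 = 0 (should be 0)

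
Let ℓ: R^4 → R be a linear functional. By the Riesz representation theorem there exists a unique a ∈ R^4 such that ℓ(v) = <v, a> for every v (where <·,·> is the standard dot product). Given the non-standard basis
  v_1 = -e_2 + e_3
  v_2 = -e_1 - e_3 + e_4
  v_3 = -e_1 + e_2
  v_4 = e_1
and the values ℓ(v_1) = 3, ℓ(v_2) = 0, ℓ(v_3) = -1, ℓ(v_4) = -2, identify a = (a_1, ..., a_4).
a = (-2, -3, 0, -2)

Write a = (a_1, ..., a_4) in the standard basis. For each basis vector v_i, ℓ(v_i) = <v_i, a> is a linear equation in the a_j's. Collect the n equations into a matrix system V a = ℓ, where row i of V is v_i (expressed in the standard basis). Since V is invertible (lower-triangular with 1s on the diagonal, up to permutation), solve by back-substitution:
  V =
[[0, -1, 1, 0],
 [-1, 0, -1, 1],
 [-1, 1, 0, 0],
 [1, 0, 0, 0]]
  V a = (3, 0, -1, -2)
Solving gives a = (-2, -3, 0, -2).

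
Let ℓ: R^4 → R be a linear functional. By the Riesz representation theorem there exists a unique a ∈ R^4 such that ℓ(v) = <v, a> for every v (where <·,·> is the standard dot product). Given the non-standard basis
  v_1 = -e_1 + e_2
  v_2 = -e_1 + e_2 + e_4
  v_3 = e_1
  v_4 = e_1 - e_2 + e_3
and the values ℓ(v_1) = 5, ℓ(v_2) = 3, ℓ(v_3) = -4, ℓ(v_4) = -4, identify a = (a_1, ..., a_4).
a = (-4, 1, 1, -2)

Write a = (a_1, ..., a_4) in the standard basis. For each basis vector v_i, ℓ(v_i) = <v_i, a> is a linear equation in the a_j's. Collect the n equations into a matrix system V a = ℓ, where row i of V is v_i (expressed in the standard basis). Since V is invertible (lower-triangular with 1s on the diagonal, up to permutation), solve by back-substitution:
  V =
[[-1, 1, 0, 0],
 [-1, 1, 0, 1],
 [1, 0, 0, 0],
 [1, -1, 1, 0]]
  V a = (5, 3, -4, -4)
Solving gives a = (-4, 1, 1, -2).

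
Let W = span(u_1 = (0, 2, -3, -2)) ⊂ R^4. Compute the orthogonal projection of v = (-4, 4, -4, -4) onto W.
proj_W(v) = (0, 56/17, -84/17, -56/17)

Set up U = [u_1 | ... | u_1] ∈ R^(4×1). The projector onto W = col(U) is P = U (U^T U)^(-1) U^T.
Compute U^T U =
  [17],
and U^T v = (28).
Solve U^T U · c = U^T v for the coefficients: c = (28/17). The projection is proj_W(v) = U c.
Check: (v - proj_W(v)) · u_1 = 0  (should be 0).
Result: proj_W(v) = (0, 56/17, -84/17, -56/17).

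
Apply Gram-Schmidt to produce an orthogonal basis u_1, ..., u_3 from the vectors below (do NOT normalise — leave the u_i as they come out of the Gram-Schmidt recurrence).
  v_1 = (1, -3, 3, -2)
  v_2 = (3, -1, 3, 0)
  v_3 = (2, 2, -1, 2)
Orthogonal basis:
  u_1 = (1, -3, 3, -2)
  u_2 = (54/23, 22/23, 24/23, 30/23)
  u_3 = (21/53, -15/53, -26/53, -6/53)

Apply the Gram-Schmidt recurrence
  u_1 = v_1
  u_i = v_i − Σ_{j<i} ((v_i · u_j) / (u_j · u_j)) · u_j.

Step by step this gives:
  u_1 = (1, -3, 3, -2)
  u_2 = (54/23, 22/23, 24/23, 30/23)
  u_3 = (21/53, -15/53, -26/53, -6/53)

Orthogonality check:
  u_2 · u_1 = 0 (should be 0)
  u_3 · u_1 = 0 (should be 0)
  u_3 · u_2 = 0 (should be 0)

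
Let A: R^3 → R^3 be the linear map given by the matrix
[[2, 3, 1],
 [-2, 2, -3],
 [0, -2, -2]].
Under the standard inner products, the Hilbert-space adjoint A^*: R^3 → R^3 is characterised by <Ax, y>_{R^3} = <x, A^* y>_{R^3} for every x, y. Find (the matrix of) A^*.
A^* = A^T =
[[2, -2, 0],
 [3, 2, -2],
 [1, -3, -2]]

For real matrices with standard dot products, the defining identity <Ax, y> = <x, A^* y> gives (Ax)^T y = x^T (A^*) y, i.e. x^T A^T y = x^T (A^*) y. Since this holds for all x, y, we must have A^* = A^T. Therefore
A^* =
[[2, -2, 0],
 [3, 2, -2],
 [1, -3, -2]].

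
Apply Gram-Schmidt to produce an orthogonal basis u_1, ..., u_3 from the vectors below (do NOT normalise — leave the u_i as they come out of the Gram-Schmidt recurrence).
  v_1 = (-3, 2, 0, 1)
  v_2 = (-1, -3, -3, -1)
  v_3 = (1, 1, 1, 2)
Orthogonal basis:
  u_1 = (-3, 2, 0, 1)
  u_2 = (-13/7, -17/7, -3, -5/7)
  u_3 = (47/132, -35/132, -17/44, 211/132)

Apply the Gram-Schmidt recurrence
  u_1 = v_1
  u_i = v_i − Σ_{j<i} ((v_i · u_j) / (u_j · u_j)) · u_j.

Step by step this gives:
  u_1 = (-3, 2, 0, 1)
  u_2 = (-13/7, -17/7, -3, -5/7)
  u_3 = (47/132, -35/132, -17/44, 211/132)

Orthogonality check:
  u_2 · u_1 = 0 (should be 0)
  u_3 · u_1 = 0 (should be 0)
  u_3 · u_2 = 0 (should be 0)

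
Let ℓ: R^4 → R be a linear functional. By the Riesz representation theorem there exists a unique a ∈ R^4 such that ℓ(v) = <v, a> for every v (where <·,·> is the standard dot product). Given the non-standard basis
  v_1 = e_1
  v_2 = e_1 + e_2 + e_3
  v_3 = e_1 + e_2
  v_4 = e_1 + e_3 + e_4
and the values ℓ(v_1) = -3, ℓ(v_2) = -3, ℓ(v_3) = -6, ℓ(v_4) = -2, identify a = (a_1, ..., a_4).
a = (-3, -3, 3, -2)

Write a = (a_1, ..., a_4) in the standard basis. For each basis vector v_i, ℓ(v_i) = <v_i, a> is a linear equation in the a_j's. Collect the n equations into a matrix system V a = ℓ, where row i of V is v_i (expressed in the standard basis). Since V is invertible (lower-triangular with 1s on the diagonal, up to permutation), solve by back-substitution:
  V =
[[1, 0, 0, 0],
 [1, 1, 1, 0],
 [1, 1, 0, 0],
 [1, 0, 1, 1]]
  V a = (-3, -3, -6, -2)
Solving gives a = (-3, -3, 3, -2).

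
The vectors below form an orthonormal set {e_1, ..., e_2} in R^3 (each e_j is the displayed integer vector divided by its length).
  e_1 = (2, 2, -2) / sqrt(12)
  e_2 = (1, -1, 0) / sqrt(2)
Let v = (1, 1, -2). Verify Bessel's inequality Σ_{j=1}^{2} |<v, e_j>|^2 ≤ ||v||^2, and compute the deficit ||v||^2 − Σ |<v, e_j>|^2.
Σ |<v, e_j>|^2 = 16/3; ||v||^2 = 6; deficit = 2/3

Write each e_j = u_j / sqrt(<u_j, u_j>) where u_j is the displayed integer vector. Then <v, e_j> = <v, u_j> / sqrt(<u_j, u_j>), so |<v, e_j>|^2 = <v, u_j>^2 / <u_j, u_j>.
Coefficients: <v, e_1> = 8/sqrt(12), <v, e_2> = 0/sqrt(2).
Square and sum: Σ |<v, e_j>|^2 = 16/3.
Compute ||v||^2 = v·v = 6.
Deficit = 6 − 16/3 = 2/3 ≥ 0, confirming Bessel's inequality. (The deficit equals ||v − Σ <v,e_j> e_j||^2, the squared distance from v to span{e_j}.)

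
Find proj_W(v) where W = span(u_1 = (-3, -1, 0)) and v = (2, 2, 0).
proj_W(v) = (12/5, 4/5, 0)

Set up U = [u_1 | ... | u_1] ∈ R^(3×1). The projector onto W = col(U) is P = U (U^T U)^(-1) U^T.
Compute U^T U =
  [10],
and U^T v = (-8).
Solve U^T U · c = U^T v for the coefficients: c = (-4/5). The projection is proj_W(v) = U c.
Check: (v - proj_W(v)) · u_1 = 0  (should be 0).
Result: proj_W(v) = (12/5, 4/5, 0).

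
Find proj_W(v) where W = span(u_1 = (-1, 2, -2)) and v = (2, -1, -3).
proj_W(v) = (-2/9, 4/9, -4/9)

Set up U = [u_1 | ... | u_1] ∈ R^(3×1). The projector onto W = col(U) is P = U (U^T U)^(-1) U^T.
Compute U^T U =
  [9],
and U^T v = (2).
Solve U^T U · c = U^T v for the coefficients: c = (2/9). The projection is proj_W(v) = U c.
Check: (v - proj_W(v)) · u_1 = 0  (should be 0).
Result: proj_W(v) = (-2/9, 4/9, -4/9).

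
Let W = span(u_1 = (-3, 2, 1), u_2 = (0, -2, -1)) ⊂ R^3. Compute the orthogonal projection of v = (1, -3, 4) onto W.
proj_W(v) = (1, -4/5, -2/5)

Set up U = [u_1 | ... | u_2] ∈ R^(3×2). The projector onto W = col(U) is P = U (U^T U)^(-1) U^T.
Compute U^T U =
  [14, -5]
  [-5, 5],
and U^T v = (-5, 2).
Solve U^T U · c = U^T v for the coefficients: c = (-1/3, 1/15). The projection is proj_W(v) = U c.
Check: (v - proj_W(v)) · u_1 = 0  (should be 0).
Check: (v - proj_W(v)) · u_2 = 0  (should be 0).
Result: proj_W(v) = (1, -4/5, -2/5).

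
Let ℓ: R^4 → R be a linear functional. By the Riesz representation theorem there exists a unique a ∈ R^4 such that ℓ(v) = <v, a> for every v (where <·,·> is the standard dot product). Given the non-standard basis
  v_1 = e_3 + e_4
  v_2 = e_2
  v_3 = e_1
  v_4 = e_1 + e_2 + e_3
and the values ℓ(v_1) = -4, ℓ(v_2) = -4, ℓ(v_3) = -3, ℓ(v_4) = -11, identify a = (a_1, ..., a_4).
a = (-3, -4, -4, 0)

Write a = (a_1, ..., a_4) in the standard basis. For each basis vector v_i, ℓ(v_i) = <v_i, a> is a linear equation in the a_j's. Collect the n equations into a matrix system V a = ℓ, where row i of V is v_i (expressed in the standard basis). Since V is invertible (lower-triangular with 1s on the diagonal, up to permutation), solve by back-substitution:
  V =
[[0, 0, 1, 1],
 [0, 1, 0, 0],
 [1, 0, 0, 0],
 [1, 1, 1, 0]]
  V a = (-4, -4, -3, -11)
Solving gives a = (-3, -4, -4, 0).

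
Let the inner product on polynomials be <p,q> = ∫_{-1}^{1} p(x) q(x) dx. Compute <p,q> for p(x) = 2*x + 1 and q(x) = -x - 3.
<p,q> = -22/3

Expand the product: p(x)·q(x) = -2*x^2 - 7*x - 3.
∫_{-1}^{1} of each monomial x^k gives [2/(k+1) if k even, 0 if k odd]. Integrating term-by-term (or equivalently evaluating the antiderivative F(x) = -2*x^3/3 - 7*x^2/2 - 3*x at the endpoints):
  F(1) − F(−1) = -43/6 − (1/6) = -22/3.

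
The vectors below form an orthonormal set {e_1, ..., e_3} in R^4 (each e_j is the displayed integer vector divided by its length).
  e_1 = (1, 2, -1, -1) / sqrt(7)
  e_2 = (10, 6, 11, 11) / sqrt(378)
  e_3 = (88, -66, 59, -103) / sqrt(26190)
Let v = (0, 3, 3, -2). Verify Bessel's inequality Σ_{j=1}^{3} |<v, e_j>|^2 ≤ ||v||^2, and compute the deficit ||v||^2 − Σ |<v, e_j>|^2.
Σ |<v, e_j>|^2 = 689/97; ||v||^2 = 22; deficit = 3*2**(95/374)*3**(151/748)*5**(127/374)*7**(23/68)

Write each e_j = u_j / sqrt(<u_j, u_j>) where u_j is the displayed integer vector. Then <v, e_j> = <v, u_j> / sqrt(<u_j, u_j>), so |<v, e_j>|^2 = <v, u_j>^2 / <u_j, u_j>.
Coefficients: <v, e_1> = 5/sqrt(7), <v, e_2> = 29/sqrt(378), <v, e_3> = 185/sqrt(26190).
Square and sum: Σ |<v, e_j>|^2 = 689/97.
Compute ||v||^2 = v·v = 22.
Deficit = 22 − 689/97 = 3*2**(95/374)*3**(151/748)*5**(127/374)*7**(23/68) ≥ 0, confirming Bessel's inequality. (The deficit equals ||v − Σ <v,e_j> e_j||^2, the squared distance from v to span{e_j}.)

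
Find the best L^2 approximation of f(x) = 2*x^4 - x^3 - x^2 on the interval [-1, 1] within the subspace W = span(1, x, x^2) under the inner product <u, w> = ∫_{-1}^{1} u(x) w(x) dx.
g(x) = 5*x^2/7 - 3*x/5 - 6/35

The best approximation g ∈ W is the orthogonal projection of f onto W. Writing g = a_0 + a_1 x + a_2 x^2, the coefficients solve the normal equations G · a = b where
  G_{ij} = <φ_i, φ_j> and b_i = <f, φ_i>, with φ_0 = 1, φ_1 = x, φ_2 = x^2.
G =
  [2, 0, 2/3]
  [0, 2/3, 0]
  [2/3, 0, 2/5],
b = (2/15, -2/5, 6/35).
Solving gives a_0 = -6/35, a_1 = -3/5, a_2 = 5/7, so
  g(x) = 5*x^2/7 - 3*x/5 - 6/35.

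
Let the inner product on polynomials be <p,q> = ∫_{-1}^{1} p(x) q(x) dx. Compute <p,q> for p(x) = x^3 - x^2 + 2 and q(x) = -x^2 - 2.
<p,q> = -38/5

Expand the product: p(x)·q(x) = -x^5 + x^4 - 2*x^3 - 4.
∫_{-1}^{1} of each monomial x^k gives [2/(k+1) if k even, 0 if k odd]. Integrating term-by-term (or equivalently evaluating the antiderivative F(x) = -x^6/6 + x^5/5 - x^4/2 - 4*x at the endpoints):
  F(1) − F(−1) = -67/15 − (47/15) = -38/5.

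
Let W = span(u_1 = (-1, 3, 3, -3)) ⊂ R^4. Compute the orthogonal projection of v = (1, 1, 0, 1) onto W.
proj_W(v) = (1/28, -3/28, -3/28, 3/28)

Set up U = [u_1 | ... | u_1] ∈ R^(4×1). The projector onto W = col(U) is P = U (U^T U)^(-1) U^T.
Compute U^T U =
  [28],
and U^T v = (-1).
Solve U^T U · c = U^T v for the coefficients: c = (-1/28). The projection is proj_W(v) = U c.
Check: (v - proj_W(v)) · u_1 = 0  (should be 0).
Result: proj_W(v) = (1/28, -3/28, -3/28, 3/28).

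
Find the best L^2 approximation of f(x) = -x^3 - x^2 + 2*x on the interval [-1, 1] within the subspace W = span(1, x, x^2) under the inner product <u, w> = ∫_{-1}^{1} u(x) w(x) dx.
g(x) = -x^2 + 7*x/5

The best approximation g ∈ W is the orthogonal projection of f onto W. Writing g = a_0 + a_1 x + a_2 x^2, the coefficients solve the normal equations G · a = b where
  G_{ij} = <φ_i, φ_j> and b_i = <f, φ_i>, with φ_0 = 1, φ_1 = x, φ_2 = x^2.
G =
  [2, 0, 2/3]
  [0, 2/3, 0]
  [2/3, 0, 2/5],
b = (-2/3, 14/15, -2/5).
Solving gives a_0 = 0, a_1 = 7/5, a_2 = -1, so
  g(x) = -x^2 + 7*x/5.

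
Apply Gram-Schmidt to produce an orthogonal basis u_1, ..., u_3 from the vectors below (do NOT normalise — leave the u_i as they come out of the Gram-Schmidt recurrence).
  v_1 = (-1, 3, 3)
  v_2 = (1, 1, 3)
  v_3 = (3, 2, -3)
Orthogonal basis:
  u_1 = (-1, 3, 3)
  u_2 = (30/19, -14/19, 24/19)
  u_3 = (63/22, 63/22, -21/11)

Apply the Gram-Schmidt recurrence
  u_1 = v_1
  u_i = v_i − Σ_{j<i} ((v_i · u_j) / (u_j · u_j)) · u_j.

Step by step this gives:
  u_1 = (-1, 3, 3)
  u_2 = (30/19, -14/19, 24/19)
  u_3 = (63/22, 63/22, -21/11)

Orthogonality check:
  u_2 · u_1 = 0 (should be 0)
  u_3 · u_1 = 0 (should be 0)
  u_3 · u_2 = 0 (should be 0)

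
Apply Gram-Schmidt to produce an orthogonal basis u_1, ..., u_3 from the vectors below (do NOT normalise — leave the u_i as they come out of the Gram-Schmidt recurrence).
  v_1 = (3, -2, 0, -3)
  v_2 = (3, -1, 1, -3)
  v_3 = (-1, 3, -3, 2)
Orthogonal basis:
  u_1 = (3, -2, 0, -3)
  u_2 = (3/11, 9/11, 1, -3/11)
  u_3 = (5/4, 9/4, -9/4, -1/4)

Apply the Gram-Schmidt recurrence
  u_1 = v_1
  u_i = v_i − Σ_{j<i} ((v_i · u_j) / (u_j · u_j)) · u_j.

Step by step this gives:
  u_1 = (3, -2, 0, -3)
  u_2 = (3/11, 9/11, 1, -3/11)
  u_3 = (5/4, 9/4, -9/4, -1/4)

Orthogonality check:
  u_2 · u_1 = 0 (should be 0)
  u_3 · u_1 = 0 (should be 0)
  u_3 · u_2 = 0 (should be 0)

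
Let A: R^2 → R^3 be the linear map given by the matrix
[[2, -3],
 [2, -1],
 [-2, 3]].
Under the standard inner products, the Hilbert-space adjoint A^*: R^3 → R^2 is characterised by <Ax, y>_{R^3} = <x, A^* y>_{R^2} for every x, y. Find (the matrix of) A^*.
A^* = A^T =
[[2, 2, -2],
 [-3, -1, 3]]

For real matrices with standard dot products, the defining identity <Ax, y> = <x, A^* y> gives (Ax)^T y = x^T (A^*) y, i.e. x^T A^T y = x^T (A^*) y. Since this holds for all x, y, we must have A^* = A^T. Therefore
A^* =
[[2, 2, -2],
 [-3, -1, 3]].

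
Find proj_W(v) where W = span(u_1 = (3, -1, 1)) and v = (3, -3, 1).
proj_W(v) = (39/11, -13/11, 13/11)

Set up U = [u_1 | ... | u_1] ∈ R^(3×1). The projector onto W = col(U) is P = U (U^T U)^(-1) U^T.
Compute U^T U =
  [11],
and U^T v = (13).
Solve U^T U · c = U^T v for the coefficients: c = (13/11). The projection is proj_W(v) = U c.
Check: (v - proj_W(v)) · u_1 = 0  (should be 0).
Result: proj_W(v) = (39/11, -13/11, 13/11).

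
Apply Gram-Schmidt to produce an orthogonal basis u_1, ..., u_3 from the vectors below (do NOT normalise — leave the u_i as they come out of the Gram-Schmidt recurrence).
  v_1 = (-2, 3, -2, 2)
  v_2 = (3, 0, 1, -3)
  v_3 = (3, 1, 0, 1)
Orthogonal basis:
  u_1 = (-2, 3, -2, 2)
  u_2 = (5/3, 2, -1/3, -5/3)
  u_3 = (403/203, 8/203, 18/203, 409/203)

Apply the Gram-Schmidt recurrence
  u_1 = v_1
  u_i = v_i − Σ_{j<i} ((v_i · u_j) / (u_j · u_j)) · u_j.

Step by step this gives:
  u_1 = (-2, 3, -2, 2)
  u_2 = (5/3, 2, -1/3, -5/3)
  u_3 = (403/203, 8/203, 18/203, 409/203)

Orthogonality check:
  u_2 · u_1 = 0 (should be 0)
  u_3 · u_1 = 0 (should be 0)
  u_3 · u_2 = 0 (should be 0)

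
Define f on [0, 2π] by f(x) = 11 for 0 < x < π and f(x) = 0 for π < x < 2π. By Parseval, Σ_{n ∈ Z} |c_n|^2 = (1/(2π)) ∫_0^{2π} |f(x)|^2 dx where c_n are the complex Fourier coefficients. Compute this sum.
Σ |c_n|^2 = 121/2

Parseval equates the L^2 energy of f (normalised by 1/(2π)) with the ℓ^2 sum of its Fourier coefficients: (1/(2π)) ∫_0^{2π} |f|^2 = Σ |c_n|^2.
Compute the left side: (1/(2π)) [∫_0^π 11^2 dx + ∫_π^{2π} 0^2 dx] = (1/(2π)) · (121π + 0π) = (121 + 0)/2 = 121/2.
So Σ_{n ∈ Z} |c_n|^2 = 121/2.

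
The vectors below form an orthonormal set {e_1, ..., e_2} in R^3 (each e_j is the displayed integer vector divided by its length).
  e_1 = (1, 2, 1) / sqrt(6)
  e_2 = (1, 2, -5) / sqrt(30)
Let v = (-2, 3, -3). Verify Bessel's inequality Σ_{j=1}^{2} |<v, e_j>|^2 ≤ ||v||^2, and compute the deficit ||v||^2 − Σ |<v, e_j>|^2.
Σ |<v, e_j>|^2 = 61/5; ||v||^2 = 22; deficit = 49/5

Write each e_j = u_j / sqrt(<u_j, u_j>) where u_j is the displayed integer vector. Then <v, e_j> = <v, u_j> / sqrt(<u_j, u_j>), so |<v, e_j>|^2 = <v, u_j>^2 / <u_j, u_j>.
Coefficients: <v, e_1> = 1/sqrt(6), <v, e_2> = 19/sqrt(30).
Square and sum: Σ |<v, e_j>|^2 = 61/5.
Compute ||v||^2 = v·v = 22.
Deficit = 22 − 61/5 = 49/5 ≥ 0, confirming Bessel's inequality. (The deficit equals ||v − Σ <v,e_j> e_j||^2, the squared distance from v to span{e_j}.)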